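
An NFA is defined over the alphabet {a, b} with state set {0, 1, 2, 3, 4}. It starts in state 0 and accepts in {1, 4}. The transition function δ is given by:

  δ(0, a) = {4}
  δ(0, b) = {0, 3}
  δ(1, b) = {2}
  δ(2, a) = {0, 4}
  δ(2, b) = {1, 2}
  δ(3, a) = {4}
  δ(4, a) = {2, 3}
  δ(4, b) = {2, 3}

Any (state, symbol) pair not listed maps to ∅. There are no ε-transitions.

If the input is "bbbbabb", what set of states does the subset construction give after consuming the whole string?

{1, 2}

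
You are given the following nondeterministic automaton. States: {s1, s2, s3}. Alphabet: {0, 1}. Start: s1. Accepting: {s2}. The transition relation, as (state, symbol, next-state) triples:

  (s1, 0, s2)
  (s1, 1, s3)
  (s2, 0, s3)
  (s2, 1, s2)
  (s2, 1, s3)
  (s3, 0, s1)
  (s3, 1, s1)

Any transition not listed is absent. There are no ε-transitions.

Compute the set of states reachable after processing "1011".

Start in {s1}.
Read '1': {s1} → {s3}.
Read '0': {s3} → {s1}.
Read '1': {s1} → {s3}.
Read '1': {s3} → {s1}.

{s1}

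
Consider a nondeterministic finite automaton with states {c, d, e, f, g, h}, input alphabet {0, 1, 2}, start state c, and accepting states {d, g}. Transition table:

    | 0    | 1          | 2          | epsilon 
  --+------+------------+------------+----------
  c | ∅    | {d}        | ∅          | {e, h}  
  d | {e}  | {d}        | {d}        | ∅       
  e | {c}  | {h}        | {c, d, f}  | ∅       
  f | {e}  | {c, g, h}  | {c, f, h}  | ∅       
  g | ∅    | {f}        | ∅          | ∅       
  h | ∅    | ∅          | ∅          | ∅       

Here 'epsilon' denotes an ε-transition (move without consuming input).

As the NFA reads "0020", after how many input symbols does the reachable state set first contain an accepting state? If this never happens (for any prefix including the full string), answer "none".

3

Start: ε-closure({c}) = {c, e, h}.
Read '0': {c, e, h} → {c, e, h}.
Read '0': {c, e, h} → {c, e, h}.
Read '2': {c, e, h} → {c, d, e, f, h}.
None of the earlier sets intersect F, but {c, d, e, f, h} does.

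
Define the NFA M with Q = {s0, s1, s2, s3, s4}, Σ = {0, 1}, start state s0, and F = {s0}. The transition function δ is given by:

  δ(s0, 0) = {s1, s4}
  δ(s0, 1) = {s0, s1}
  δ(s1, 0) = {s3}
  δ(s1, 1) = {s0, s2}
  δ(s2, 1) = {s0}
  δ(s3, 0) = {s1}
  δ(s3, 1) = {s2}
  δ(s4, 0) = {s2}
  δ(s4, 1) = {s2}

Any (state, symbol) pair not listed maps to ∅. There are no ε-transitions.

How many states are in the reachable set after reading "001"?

2

Start in {s0}.
Read '0': s0→{s1, s4}; now {s1, s4}.
Read '0': s1→{s3}, s4→{s2}; now {s2, s3}.
Read '1': s2→{s0}, s3→{s2}; now {s0, s2}.
That set has 2 states.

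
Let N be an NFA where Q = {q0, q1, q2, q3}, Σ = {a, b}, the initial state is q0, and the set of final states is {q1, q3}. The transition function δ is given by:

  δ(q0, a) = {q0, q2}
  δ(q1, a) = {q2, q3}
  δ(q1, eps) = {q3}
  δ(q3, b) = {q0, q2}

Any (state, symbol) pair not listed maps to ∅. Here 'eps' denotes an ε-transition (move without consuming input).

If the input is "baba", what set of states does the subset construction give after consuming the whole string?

∅

Start in {q0}.
Read 'b': q0→∅; now ∅.
The set is empty and remains empty for the remaining 3 symbols.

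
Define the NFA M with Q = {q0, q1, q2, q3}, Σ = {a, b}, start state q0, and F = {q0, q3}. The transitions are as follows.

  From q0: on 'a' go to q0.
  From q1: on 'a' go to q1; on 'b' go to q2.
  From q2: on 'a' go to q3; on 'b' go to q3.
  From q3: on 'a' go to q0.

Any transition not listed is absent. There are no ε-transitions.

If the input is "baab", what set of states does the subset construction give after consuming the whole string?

∅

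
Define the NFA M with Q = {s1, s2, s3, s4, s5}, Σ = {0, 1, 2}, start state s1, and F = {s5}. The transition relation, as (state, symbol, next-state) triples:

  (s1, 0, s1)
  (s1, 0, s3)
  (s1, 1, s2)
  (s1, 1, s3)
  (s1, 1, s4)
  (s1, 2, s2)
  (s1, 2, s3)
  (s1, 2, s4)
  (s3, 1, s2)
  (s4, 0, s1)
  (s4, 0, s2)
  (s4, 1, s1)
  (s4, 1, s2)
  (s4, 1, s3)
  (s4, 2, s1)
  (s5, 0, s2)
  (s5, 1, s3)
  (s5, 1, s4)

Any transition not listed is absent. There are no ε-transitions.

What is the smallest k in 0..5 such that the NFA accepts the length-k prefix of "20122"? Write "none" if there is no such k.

Start in {s1}.
Read '2': s1→{s2, s3, s4}; now {s2, s3, s4}.
Read '0': s2→∅, s3→∅, s4→{s1, s2}; now {s1, s2}.
Read '1': s1→{s2, s3, s4}, s2→∅; now {s2, s3, s4}.
Read '2': s2→∅, s3→∅, s4→{s1}; now {s1}.
Read '2': s1→{s2, s3, s4}; now {s2, s3, s4}.
No reachable set along the way intersects F.

none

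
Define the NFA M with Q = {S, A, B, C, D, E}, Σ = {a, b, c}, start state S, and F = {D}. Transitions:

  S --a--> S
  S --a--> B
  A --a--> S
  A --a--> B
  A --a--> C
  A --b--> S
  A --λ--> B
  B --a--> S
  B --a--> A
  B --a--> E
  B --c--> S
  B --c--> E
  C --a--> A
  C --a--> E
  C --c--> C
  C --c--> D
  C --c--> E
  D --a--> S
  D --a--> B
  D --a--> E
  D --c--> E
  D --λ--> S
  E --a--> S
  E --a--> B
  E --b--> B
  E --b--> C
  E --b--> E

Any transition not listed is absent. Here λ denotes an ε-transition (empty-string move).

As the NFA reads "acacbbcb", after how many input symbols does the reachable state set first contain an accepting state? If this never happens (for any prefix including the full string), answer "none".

Start in {S}.
Read 'a': {S} → {S, B}.
Read 'c': {S, B} → {S, E}.
Read 'a': {S, E} → {S, B}.
Read 'c': {S, B} → {S, E}.
Read 'b': {S, E} → {B, C, E}.
Read 'b': {B, C, E} → {B, C, E}.
Read 'c': {B, C, E} → {S, C, D, E}.
None of the earlier sets intersect F, but {S, C, D, E} does.

7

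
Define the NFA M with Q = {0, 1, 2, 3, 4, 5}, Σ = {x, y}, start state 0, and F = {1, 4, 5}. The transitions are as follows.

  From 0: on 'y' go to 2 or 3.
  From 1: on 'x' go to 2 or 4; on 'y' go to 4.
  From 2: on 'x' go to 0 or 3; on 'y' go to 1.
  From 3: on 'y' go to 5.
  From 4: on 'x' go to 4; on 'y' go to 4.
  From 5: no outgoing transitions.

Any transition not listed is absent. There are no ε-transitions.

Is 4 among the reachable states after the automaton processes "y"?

Start in {0}.
Read 'y': 0→{2, 3}; now {2, 3}.
State 4 is not in {2, 3}.

No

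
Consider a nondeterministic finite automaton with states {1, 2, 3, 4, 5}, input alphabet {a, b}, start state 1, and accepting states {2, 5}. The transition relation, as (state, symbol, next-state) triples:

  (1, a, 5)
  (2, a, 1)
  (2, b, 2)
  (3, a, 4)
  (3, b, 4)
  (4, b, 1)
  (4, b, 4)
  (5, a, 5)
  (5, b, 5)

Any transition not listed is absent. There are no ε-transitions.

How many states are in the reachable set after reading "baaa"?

Start in {1}.
Read 'b': {1} → ∅.
The set is empty and remains empty for the remaining 3 symbols.
That set has 0 states.

0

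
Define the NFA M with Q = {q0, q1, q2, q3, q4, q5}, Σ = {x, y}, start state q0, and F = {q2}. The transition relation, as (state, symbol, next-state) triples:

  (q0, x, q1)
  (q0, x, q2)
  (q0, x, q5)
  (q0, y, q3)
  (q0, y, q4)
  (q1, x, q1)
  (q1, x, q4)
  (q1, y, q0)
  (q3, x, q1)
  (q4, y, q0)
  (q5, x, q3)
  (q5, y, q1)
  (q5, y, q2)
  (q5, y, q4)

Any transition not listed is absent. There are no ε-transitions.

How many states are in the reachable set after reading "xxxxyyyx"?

3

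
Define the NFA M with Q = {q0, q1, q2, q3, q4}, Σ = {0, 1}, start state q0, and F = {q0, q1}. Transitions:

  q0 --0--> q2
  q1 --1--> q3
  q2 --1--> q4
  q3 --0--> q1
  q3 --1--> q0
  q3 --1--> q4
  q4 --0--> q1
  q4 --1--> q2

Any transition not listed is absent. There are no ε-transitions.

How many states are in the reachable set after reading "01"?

Start in {q0}.
Read '0': q0→{q2}; now {q2}.
Read '1': q2→{q4}; now {q4}.
That set has 1 state.

1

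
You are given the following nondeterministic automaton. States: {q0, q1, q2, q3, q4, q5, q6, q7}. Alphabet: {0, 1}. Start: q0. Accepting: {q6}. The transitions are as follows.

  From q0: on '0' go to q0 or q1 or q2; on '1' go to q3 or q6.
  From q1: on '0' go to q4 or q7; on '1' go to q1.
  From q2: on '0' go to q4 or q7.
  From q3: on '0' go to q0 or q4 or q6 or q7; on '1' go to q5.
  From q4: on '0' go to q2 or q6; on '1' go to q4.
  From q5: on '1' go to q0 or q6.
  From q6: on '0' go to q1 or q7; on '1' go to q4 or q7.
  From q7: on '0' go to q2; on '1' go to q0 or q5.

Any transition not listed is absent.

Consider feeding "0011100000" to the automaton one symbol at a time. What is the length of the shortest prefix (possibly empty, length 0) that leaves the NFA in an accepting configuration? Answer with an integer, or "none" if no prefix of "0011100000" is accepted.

3

Start in {q0}.
Read '0': {q0} → {q0, q1, q2}.
Read '0': {q0, q1, q2} → {q0, q1, q2, q4, q7}.
Read '1': {q0, q1, q2, q4, q7} → {q0, q1, q3, q4, q5, q6}.
None of the earlier sets intersect F, but {q0, q1, q3, q4, q5, q6} does.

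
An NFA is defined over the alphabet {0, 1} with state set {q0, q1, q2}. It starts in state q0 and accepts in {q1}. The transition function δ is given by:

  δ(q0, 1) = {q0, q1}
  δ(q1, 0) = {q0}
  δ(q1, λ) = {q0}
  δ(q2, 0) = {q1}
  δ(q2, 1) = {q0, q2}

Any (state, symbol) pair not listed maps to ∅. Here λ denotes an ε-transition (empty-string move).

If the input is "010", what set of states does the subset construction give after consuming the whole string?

∅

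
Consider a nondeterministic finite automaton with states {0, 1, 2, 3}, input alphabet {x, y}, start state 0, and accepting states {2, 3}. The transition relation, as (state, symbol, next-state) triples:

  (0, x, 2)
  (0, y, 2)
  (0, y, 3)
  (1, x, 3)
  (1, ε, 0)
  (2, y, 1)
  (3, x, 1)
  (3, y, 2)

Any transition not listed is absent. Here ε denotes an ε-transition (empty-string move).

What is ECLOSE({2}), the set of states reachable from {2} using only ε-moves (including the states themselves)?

Begin with {2}.
No ε-moves leave this set, so the closure equals the set itself.

{2}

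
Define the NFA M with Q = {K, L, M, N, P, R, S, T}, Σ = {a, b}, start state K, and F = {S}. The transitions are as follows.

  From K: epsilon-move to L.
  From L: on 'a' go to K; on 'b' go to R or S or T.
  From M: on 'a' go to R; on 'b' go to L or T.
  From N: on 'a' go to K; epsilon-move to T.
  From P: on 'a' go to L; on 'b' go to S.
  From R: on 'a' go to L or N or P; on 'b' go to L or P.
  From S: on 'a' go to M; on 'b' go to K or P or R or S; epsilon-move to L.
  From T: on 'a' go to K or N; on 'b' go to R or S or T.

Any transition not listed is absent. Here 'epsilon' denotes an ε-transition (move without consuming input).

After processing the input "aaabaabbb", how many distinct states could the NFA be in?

Start: ε-closure({K}) = {K, L}.
Read 'a': {K, L} → {K, L}.
Read 'a': {K, L} → {K, L}.
Read 'a': {K, L} → {K, L}.
Read 'b': {K, L} → {L, R, S, T}.
Read 'a': {L, R, S, T} → {K, L, M, N, P, T}.
Read 'a': {K, L, M, N, P, T} → {K, L, N, R, T}.
Read 'b': {K, L, N, R, T} → {L, P, R, S, T}.
Read 'b': {L, P, R, S, T} → {K, L, P, R, S, T}.
Read 'b': {K, L, P, R, S, T} → {K, L, P, R, S, T}.
That set has 6 states.

6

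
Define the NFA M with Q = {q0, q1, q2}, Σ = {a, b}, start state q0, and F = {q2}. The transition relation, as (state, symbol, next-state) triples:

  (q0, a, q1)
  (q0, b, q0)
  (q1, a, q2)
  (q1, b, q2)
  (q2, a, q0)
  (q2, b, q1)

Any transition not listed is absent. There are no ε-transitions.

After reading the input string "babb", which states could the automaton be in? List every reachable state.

Start in {q0}.
Read 'b': {q0} → {q0}.
Read 'a': {q0} → {q1}.
Read 'b': {q1} → {q2}.
Read 'b': {q2} → {q1}.

{q1}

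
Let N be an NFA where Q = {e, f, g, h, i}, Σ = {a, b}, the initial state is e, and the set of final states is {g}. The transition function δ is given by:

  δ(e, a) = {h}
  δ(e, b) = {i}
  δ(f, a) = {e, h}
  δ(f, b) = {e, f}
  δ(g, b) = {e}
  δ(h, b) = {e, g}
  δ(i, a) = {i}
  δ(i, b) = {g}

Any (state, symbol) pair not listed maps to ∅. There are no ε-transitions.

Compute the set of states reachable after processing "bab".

Start in {e}.
Read 'b': e→{i}; now {i}.
Read 'a': i→{i}; now {i}.
Read 'b': i→{g}; now {g}.

{g}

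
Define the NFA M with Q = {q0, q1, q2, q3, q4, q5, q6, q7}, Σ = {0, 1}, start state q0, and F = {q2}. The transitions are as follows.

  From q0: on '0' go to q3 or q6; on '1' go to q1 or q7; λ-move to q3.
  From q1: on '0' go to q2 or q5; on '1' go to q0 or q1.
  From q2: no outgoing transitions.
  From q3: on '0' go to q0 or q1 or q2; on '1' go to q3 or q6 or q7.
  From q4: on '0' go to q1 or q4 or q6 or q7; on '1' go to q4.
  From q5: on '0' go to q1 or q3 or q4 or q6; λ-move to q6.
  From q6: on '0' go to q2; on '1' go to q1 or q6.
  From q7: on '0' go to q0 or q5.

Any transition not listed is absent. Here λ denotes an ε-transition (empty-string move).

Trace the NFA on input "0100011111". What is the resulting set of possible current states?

Start: ε-closure({q0}) = {q0, q3}.
Read '0': {q0, q3} → {q0, q1, q2, q3, q6}.
Read '1': {q0, q1, q2, q3, q6} → {q0, q1, q3, q6, q7}.
Read '0': {q0, q1, q3, q6, q7} → {q0, q1, q2, q3, q5, q6}.
Read '0': {q0, q1, q2, q3, q5, q6} → {q0, q1, q2, q3, q4, q5, q6}.
Read '0': {q0, q1, q2, q3, q4, q5, q6} → {q0, q1, q2, q3, q4, q5, q6, q7}.
Read '1': {q0, q1, q2, q3, q4, q5, q6, q7} → {q0, q1, q3, q4, q6, q7}.
Read '1': {q0, q1, q3, q4, q6, q7} → {q0, q1, q3, q4, q6, q7}.
Read '1': {q0, q1, q3, q4, q6, q7} → {q0, q1, q3, q4, q6, q7}.
Read '1': {q0, q1, q3, q4, q6, q7} → {q0, q1, q3, q4, q6, q7}.
Read '1': {q0, q1, q3, q4, q6, q7} → {q0, q1, q3, q4, q6, q7}.

{q0, q1, q3, q4, q6, q7}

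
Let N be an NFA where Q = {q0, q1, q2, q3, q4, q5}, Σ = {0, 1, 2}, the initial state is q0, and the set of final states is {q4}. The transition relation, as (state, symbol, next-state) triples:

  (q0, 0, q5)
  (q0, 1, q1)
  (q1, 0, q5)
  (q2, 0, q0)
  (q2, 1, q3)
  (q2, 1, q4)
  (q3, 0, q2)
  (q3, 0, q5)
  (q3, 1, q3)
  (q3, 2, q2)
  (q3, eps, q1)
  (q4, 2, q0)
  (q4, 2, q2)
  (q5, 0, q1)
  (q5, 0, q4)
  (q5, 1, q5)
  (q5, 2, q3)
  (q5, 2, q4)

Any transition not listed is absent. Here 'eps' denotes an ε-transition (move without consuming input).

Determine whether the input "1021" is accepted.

Start in {q0}.
Read '1': q0→{q1}; now {q1}.
Read '0': q1→{q5}; now {q5}.
Read '2': q5→{q3, q4}; union {q3, q4}; ε-closure = {q1, q3, q4}.
Read '1': q1→∅, q3→{q3}, q4→∅; union {q3}; ε-closure = {q1, q3}.
The final set {q1, q3} contains no accepting state.

No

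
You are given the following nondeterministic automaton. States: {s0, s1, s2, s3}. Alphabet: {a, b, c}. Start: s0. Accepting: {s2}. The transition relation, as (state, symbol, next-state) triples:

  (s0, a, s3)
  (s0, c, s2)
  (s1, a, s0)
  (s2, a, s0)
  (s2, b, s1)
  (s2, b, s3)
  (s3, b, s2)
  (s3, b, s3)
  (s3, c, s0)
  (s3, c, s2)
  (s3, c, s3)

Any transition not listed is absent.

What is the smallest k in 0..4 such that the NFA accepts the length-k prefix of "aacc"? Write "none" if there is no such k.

none

Start in {s0}.
Read 'a': s0→{s3}; now {s3}.
Read 'a': s3→∅; now ∅.
The set is empty and remains empty for the remaining 2 symbols.
No reachable set along the way intersects F.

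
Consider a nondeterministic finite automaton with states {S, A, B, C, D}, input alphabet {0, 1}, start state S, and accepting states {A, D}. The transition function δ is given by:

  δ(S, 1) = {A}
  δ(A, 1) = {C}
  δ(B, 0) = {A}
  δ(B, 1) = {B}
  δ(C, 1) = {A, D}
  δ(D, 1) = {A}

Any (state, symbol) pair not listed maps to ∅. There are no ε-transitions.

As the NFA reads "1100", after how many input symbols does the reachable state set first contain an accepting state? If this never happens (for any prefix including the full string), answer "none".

1

Start in {S}.
Read '1': {S} → {A}.
None of the earlier sets intersect F, but {A} does.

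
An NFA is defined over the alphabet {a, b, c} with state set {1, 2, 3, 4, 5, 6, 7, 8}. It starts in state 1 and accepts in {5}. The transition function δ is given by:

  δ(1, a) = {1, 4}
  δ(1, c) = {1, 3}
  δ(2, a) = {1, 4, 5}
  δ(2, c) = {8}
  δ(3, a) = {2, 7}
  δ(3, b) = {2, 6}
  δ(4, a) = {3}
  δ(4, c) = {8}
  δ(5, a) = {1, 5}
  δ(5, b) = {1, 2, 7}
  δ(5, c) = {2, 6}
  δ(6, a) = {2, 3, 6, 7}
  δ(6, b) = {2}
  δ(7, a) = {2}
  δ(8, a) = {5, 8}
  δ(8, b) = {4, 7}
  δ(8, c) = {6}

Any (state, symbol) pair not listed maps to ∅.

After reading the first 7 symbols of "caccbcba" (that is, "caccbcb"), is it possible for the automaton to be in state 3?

No

Start in {1}.
Read 'c': 1→{1, 3}; now {1, 3}.
Read 'a': 1→{1, 4}, 3→{2, 7}; now {1, 2, 4, 7}.
Read 'c': 1→{1, 3}, 2→{8}, 4→{8}, 7→∅; now {1, 3, 8}.
Read 'c': 1→{1, 3}, 3→∅, 8→{6}; now {1, 3, 6}.
Read 'b': 1→∅, 3→{2, 6}, 6→{2}; now {2, 6}.
Read 'c': 2→{8}, 6→∅; now {8}.
Read 'b': 8→{4, 7}; now {4, 7}.
State 3 is not in {4, 7}.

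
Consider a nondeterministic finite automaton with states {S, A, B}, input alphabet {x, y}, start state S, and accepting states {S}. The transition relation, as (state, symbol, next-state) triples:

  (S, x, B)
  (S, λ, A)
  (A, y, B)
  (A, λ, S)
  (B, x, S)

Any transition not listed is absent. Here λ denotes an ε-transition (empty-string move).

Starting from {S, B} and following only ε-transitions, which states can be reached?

{S, A, B}

Begin with {S, B}.
ε-move S → A; add A.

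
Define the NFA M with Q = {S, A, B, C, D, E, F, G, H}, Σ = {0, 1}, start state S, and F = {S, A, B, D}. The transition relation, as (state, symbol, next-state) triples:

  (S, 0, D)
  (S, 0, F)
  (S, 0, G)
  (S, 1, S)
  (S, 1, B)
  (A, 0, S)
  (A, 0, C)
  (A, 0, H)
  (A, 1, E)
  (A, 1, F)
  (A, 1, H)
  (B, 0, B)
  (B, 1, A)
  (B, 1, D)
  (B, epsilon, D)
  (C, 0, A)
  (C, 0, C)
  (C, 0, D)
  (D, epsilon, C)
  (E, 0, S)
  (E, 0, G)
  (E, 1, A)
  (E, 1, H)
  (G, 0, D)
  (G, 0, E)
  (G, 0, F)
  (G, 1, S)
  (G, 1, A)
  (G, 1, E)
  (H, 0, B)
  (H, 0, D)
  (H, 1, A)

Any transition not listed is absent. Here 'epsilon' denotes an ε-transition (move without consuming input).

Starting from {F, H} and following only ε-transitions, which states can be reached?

{F, H}

Begin with {F, H}.
No ε-moves leave this set, so the closure equals the set itself.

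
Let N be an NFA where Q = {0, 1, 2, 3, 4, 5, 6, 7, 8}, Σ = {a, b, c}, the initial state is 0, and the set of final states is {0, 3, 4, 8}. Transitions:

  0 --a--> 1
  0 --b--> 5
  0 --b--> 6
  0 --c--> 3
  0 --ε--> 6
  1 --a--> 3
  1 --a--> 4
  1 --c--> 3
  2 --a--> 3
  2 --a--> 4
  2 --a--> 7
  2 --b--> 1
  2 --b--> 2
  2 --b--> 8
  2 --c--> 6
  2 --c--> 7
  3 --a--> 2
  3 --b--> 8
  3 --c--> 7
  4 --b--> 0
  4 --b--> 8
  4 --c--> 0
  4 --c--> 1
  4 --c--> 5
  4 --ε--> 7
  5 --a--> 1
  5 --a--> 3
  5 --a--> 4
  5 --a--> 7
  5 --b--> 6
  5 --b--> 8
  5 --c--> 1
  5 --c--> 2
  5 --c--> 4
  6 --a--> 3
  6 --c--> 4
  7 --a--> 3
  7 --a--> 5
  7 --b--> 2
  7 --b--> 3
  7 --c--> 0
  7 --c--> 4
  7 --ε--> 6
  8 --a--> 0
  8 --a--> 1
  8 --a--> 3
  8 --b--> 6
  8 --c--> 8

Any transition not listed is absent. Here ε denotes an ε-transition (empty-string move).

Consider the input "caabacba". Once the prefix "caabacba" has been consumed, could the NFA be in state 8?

No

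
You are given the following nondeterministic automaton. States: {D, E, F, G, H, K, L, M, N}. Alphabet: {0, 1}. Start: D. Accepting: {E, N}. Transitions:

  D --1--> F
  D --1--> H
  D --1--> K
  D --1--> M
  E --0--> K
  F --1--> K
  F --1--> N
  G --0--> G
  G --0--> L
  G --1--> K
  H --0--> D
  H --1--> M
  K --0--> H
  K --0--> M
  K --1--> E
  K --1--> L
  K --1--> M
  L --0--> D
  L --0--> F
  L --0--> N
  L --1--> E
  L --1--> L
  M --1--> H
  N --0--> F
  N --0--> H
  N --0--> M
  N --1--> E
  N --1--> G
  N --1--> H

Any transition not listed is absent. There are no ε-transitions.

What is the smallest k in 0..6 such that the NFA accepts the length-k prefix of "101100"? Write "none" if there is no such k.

4

Start in {D}.
Read '1': D→{F, H, K, M}; now {F, H, K, M}.
Read '0': F→∅, H→{D}, K→{H, M}, M→∅; now {D, H, M}.
Read '1': D→{F, H, K, M}, H→{M}, M→{H}; now {F, H, K, M}.
Read '1': F→{K, N}, H→{M}, K→{E, L, M}, M→{H}; now {E, H, K, L, M, N}.
None of the earlier sets intersect F, but {E, H, K, L, M, N} does.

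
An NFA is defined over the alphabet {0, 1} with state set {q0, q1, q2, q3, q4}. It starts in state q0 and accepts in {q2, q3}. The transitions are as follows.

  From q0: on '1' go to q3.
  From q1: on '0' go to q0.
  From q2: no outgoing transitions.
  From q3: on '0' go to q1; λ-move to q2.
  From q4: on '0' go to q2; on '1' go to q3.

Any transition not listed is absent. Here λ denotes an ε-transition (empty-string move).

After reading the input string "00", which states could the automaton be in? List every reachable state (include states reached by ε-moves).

∅

Start in {q0}.
Read '0': q0→∅; now ∅.
The set is empty and remains empty for the remaining 1 symbol.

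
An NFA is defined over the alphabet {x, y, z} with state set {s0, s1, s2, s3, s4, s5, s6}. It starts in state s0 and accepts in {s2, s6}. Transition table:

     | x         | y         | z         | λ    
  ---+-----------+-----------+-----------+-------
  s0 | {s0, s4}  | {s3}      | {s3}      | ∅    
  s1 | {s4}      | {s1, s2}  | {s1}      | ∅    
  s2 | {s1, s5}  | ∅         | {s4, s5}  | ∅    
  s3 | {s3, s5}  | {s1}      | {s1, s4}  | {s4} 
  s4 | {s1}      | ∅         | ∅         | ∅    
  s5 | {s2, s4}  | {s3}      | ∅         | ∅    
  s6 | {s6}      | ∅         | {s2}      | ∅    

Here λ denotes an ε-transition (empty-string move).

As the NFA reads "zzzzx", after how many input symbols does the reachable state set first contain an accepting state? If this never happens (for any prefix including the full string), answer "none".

Start in {s0}.
Read 'z': {s0} → {s3, s4}.
Read 'z': {s3, s4} → {s1, s4}.
Read 'z': {s1, s4} → {s1}.
Read 'z': {s1} → {s1}.
Read 'x': {s1} → {s4}.
No reachable set along the way intersects F.

none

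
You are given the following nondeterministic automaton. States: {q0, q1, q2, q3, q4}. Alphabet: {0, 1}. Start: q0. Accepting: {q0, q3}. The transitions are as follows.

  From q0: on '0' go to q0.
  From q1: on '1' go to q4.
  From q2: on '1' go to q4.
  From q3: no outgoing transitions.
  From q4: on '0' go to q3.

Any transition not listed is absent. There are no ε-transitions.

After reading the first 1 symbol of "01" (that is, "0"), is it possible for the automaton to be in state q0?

Yes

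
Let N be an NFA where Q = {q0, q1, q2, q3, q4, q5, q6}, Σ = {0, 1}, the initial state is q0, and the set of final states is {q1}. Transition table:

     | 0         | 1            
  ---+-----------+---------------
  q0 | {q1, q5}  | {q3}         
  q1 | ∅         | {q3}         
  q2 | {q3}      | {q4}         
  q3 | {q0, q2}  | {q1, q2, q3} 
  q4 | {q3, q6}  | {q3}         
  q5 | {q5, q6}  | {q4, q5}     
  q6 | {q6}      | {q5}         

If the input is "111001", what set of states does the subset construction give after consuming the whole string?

Start in {q0}.
Read '1': {q0} → {q3}.
Read '1': {q3} → {q1, q2, q3}.
Read '1': {q1, q2, q3} → {q1, q2, q3, q4}.
Read '0': {q1, q2, q3, q4} → {q0, q2, q3, q6}.
Read '0': {q0, q2, q3, q6} → {q0, q1, q2, q3, q5, q6}.
Read '1': {q0, q1, q2, q3, q5, q6} → {q1, q2, q3, q4, q5}.

{q1, q2, q3, q4, q5}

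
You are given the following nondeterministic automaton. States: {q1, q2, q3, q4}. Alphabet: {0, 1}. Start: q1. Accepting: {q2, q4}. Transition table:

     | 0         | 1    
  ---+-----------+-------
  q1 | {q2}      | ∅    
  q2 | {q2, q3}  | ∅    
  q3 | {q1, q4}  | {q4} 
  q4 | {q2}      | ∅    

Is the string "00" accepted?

Yes

Start in {q1}.
Read '0': {q1} → {q2}.
Read '0': {q2} → {q2, q3}.
The final set {q2, q3} contains the accepting state q2.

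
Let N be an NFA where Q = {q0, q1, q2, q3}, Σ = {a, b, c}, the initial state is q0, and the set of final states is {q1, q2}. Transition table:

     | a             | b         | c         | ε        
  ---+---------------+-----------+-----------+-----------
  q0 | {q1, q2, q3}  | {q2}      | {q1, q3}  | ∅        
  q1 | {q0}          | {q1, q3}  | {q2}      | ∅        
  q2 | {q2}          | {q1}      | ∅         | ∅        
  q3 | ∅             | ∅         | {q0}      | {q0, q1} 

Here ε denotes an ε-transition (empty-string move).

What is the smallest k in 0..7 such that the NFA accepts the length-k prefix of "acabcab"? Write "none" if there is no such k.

1

Start in {q0}.
Read 'a': q0→{q1, q2, q3}; union {q1, q2, q3}; ε-closure = {q0, q1, q2, q3}.
None of the earlier sets intersect F, but {q0, q1, q2, q3} does.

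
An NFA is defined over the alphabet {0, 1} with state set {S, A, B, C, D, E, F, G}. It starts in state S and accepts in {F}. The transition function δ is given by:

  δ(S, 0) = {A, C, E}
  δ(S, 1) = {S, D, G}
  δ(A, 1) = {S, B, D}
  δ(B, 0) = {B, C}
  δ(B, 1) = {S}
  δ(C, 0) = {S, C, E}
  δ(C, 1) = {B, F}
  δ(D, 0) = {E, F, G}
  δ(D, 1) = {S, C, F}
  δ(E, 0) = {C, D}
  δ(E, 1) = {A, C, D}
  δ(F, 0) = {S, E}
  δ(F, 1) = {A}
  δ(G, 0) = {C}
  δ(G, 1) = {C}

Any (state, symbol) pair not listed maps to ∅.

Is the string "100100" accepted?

Start in {S}.
Read '1': {S} → {S, D, G}.
Read '0': {S, D, G} → {A, C, E, F, G}.
Read '0': {A, C, E, F, G} → {S, C, D, E}.
Read '1': {S, C, D, E} → {S, A, B, C, D, F, G}.
Read '0': {S, A, B, C, D, F, G} → {S, A, B, C, E, F, G}.
Read '0': {S, A, B, C, E, F, G} → {S, A, B, C, D, E}.
The final set {S, A, B, C, D, E} contains no accepting state.

No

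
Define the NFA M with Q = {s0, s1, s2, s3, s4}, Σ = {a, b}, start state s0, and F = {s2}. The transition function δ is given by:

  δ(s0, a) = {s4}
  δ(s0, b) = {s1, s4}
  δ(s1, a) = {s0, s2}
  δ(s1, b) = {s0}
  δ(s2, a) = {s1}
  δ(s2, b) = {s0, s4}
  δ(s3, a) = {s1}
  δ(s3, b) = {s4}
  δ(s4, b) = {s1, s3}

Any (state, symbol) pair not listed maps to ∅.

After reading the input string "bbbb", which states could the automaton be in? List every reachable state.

{s0, s1, s3, s4}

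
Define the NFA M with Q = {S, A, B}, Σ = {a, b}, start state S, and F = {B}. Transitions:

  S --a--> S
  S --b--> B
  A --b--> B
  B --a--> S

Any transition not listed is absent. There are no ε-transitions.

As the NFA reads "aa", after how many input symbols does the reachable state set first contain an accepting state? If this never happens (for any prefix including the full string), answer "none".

none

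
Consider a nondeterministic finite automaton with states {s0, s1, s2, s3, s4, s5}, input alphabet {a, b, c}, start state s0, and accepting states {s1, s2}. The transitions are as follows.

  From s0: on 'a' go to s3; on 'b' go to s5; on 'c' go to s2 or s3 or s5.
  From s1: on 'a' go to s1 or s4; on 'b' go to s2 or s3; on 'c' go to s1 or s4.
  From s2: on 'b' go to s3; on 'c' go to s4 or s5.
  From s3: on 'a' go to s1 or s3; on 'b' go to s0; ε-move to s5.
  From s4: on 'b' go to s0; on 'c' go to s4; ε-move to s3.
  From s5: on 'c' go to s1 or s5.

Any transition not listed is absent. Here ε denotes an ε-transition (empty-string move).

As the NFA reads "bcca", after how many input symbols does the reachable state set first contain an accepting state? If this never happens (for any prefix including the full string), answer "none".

2

Start in {s0}.
Read 'b': s0→{s5}; now {s5}.
Read 'c': s5→{s1, s5}; now {s1, s5}.
None of the earlier sets intersect F, but {s1, s5} does.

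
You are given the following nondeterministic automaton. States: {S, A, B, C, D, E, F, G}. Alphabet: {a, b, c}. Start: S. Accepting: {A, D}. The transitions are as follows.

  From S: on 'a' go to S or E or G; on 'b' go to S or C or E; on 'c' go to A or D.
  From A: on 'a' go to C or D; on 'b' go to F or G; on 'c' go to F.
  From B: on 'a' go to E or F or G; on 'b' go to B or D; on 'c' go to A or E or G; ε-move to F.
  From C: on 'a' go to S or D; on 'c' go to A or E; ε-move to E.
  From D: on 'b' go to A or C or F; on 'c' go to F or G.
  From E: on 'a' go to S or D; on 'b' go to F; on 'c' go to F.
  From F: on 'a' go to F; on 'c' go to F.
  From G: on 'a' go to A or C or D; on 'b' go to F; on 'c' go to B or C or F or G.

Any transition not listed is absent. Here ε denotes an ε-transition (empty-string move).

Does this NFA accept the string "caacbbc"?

Start in {S}.
Read 'c': {S} → {A, D}.
Read 'a': {A, D} → {C, D, E}.
Read 'a': {C, D, E} → {S, D}.
Read 'c': {S, D} → {A, D, F, G}.
Read 'b': {A, D, F, G} → {A, C, E, F, G}.
Read 'b': {A, C, E, F, G} → {F, G}.
Read 'c': {F, G} → {B, C, E, F, G}.
The final set {B, C, E, F, G} contains no accepting state.

No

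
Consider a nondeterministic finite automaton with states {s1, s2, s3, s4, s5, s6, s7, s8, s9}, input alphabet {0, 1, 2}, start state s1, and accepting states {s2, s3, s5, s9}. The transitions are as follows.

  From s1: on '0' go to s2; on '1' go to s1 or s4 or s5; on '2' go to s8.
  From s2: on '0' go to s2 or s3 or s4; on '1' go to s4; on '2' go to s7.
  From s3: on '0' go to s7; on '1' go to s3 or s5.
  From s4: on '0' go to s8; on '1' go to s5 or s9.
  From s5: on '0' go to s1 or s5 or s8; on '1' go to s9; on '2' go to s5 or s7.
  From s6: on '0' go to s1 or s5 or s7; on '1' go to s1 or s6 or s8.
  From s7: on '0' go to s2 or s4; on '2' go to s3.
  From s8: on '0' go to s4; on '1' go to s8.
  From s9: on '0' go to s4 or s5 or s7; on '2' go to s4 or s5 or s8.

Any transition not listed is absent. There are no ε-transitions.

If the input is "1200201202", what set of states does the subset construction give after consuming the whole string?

Start in {s1}.
Read '1': {s1} → {s1, s4, s5}.
Read '2': {s1, s4, s5} → {s5, s7, s8}.
Read '0': {s5, s7, s8} → {s1, s2, s4, s5, s8}.
Read '0': {s1, s2, s4, s5, s8} → {s1, s2, s3, s4, s5, s8}.
Read '2': {s1, s2, s3, s4, s5, s8} → {s5, s7, s8}.
Read '0': {s5, s7, s8} → {s1, s2, s4, s5, s8}.
Read '1': {s1, s2, s4, s5, s8} → {s1, s4, s5, s8, s9}.
Read '2': {s1, s4, s5, s8, s9} → {s4, s5, s7, s8}.
Read '0': {s4, s5, s7, s8} → {s1, s2, s4, s5, s8}.
Read '2': {s1, s2, s4, s5, s8} → {s5, s7, s8}.

{s5, s7, s8}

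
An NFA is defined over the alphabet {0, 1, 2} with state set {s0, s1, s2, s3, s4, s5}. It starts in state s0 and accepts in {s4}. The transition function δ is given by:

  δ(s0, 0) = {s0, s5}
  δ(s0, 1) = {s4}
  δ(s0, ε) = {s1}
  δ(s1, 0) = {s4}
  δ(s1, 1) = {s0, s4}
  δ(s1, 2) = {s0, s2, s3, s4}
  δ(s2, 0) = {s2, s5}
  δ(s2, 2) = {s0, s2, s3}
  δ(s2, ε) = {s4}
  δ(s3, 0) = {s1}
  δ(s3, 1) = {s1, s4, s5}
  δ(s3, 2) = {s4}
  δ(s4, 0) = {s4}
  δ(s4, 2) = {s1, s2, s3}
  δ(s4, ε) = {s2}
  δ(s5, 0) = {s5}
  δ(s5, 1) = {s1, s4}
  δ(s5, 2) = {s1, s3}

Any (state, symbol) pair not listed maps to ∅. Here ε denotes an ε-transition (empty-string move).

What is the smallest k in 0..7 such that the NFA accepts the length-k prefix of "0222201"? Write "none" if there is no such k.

1

Start: ε-closure({s0}) = {s0, s1}.
Read '0': {s0, s1} → {s0, s1, s2, s4, s5}.
None of the earlier sets intersect F, but {s0, s1, s2, s4, s5} does.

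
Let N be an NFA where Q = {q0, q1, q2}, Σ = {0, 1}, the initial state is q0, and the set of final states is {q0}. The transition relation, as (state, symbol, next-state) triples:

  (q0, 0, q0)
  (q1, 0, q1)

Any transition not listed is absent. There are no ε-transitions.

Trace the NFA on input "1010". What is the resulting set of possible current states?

Start in {q0}.
Read '1': {q0} → ∅.
The set is empty and remains empty for the remaining 3 symbols.

∅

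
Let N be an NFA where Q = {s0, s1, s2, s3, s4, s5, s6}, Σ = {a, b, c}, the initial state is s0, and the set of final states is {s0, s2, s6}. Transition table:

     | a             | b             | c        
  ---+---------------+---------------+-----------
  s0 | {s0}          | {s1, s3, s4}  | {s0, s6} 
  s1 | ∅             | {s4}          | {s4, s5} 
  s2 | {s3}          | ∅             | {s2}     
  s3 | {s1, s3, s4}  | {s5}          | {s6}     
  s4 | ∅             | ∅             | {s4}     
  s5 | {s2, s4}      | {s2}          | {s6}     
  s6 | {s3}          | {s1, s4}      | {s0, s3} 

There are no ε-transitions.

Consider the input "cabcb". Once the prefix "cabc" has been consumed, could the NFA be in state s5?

Yes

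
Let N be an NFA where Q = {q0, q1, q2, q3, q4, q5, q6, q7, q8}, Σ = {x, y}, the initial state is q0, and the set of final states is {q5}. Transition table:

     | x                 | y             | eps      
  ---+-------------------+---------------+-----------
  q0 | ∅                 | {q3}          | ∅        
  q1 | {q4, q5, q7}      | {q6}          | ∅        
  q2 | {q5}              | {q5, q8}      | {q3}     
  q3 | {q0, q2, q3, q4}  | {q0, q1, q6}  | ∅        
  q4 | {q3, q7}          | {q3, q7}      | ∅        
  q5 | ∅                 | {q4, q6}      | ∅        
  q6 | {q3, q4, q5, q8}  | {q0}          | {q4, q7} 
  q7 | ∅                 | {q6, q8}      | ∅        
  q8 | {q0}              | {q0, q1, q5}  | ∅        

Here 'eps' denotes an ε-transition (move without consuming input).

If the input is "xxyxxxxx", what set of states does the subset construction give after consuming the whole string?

Start in {q0}.
Read 'x': q0→∅; now ∅.
The set is empty and remains empty for the remaining 7 symbols.

∅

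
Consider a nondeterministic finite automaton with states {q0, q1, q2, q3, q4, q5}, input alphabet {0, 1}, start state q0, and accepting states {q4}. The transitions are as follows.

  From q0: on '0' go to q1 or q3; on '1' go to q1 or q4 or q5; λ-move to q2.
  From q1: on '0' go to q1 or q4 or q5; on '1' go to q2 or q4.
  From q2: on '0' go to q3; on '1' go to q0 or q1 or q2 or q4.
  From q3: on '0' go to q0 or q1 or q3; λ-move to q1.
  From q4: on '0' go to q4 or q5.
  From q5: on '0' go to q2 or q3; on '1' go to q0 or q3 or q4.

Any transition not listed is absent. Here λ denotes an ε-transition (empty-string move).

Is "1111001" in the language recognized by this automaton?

Yes

Start: ε-closure({q0}) = {q0, q2}.
Read '1': {q0, q2} → {q0, q1, q2, q4, q5}.
Read '1': {q0, q1, q2, q4, q5} → {q0, q1, q2, q3, q4, q5}.
Read '1': {q0, q1, q2, q3, q4, q5} → {q0, q1, q2, q3, q4, q5}.
Read '1': {q0, q1, q2, q3, q4, q5} → {q0, q1, q2, q3, q4, q5}.
Read '0': {q0, q1, q2, q3, q4, q5} → {q0, q1, q2, q3, q4, q5}.
Read '0': {q0, q1, q2, q3, q4, q5} → {q0, q1, q2, q3, q4, q5}.
Read '1': {q0, q1, q2, q3, q4, q5} → {q0, q1, q2, q3, q4, q5}.
The final set {q0, q1, q2, q3, q4, q5} contains the accepting state q4.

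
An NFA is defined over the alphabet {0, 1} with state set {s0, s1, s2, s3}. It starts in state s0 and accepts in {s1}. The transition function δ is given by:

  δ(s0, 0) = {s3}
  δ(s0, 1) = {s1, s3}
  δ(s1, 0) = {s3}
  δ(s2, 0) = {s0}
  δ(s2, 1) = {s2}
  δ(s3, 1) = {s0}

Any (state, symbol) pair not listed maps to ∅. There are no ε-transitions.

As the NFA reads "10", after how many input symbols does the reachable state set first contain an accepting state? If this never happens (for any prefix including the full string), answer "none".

Start in {s0}.
Read '1': {s0} → {s1, s3}.
None of the earlier sets intersect F, but {s1, s3} does.

1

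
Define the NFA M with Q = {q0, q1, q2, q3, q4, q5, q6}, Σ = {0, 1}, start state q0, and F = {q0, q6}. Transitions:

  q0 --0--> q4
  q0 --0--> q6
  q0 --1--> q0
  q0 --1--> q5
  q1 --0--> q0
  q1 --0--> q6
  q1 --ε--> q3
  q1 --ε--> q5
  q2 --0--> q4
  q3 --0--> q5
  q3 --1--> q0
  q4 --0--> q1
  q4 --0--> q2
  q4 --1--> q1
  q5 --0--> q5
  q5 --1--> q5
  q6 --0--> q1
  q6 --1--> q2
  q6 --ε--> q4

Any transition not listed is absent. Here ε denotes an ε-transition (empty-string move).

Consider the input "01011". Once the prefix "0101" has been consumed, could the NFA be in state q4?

Start in {q0}.
Read '0': {q0} → {q4, q6}.
Read '1': {q4, q6} → {q1, q2, q3, q5}.
Read '0': {q1, q2, q3, q5} → {q0, q4, q5, q6}.
Read '1': {q0, q4, q5, q6} → {q0, q1, q2, q3, q5}.
State q4 is not in {q0, q1, q2, q3, q5}.

No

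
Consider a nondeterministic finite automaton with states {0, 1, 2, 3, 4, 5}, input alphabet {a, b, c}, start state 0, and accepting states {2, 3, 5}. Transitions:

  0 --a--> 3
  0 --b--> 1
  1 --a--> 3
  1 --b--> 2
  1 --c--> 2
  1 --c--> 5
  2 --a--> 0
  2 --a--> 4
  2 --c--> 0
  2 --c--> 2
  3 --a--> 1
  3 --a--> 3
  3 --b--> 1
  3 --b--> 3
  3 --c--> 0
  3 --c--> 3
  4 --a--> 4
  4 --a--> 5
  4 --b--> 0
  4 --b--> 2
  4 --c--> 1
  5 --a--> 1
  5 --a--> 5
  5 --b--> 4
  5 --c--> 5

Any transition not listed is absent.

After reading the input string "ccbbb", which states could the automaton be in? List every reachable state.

Start in {0}.
Read 'c': {0} → ∅.
The set is empty and remains empty for the remaining 4 symbols.

∅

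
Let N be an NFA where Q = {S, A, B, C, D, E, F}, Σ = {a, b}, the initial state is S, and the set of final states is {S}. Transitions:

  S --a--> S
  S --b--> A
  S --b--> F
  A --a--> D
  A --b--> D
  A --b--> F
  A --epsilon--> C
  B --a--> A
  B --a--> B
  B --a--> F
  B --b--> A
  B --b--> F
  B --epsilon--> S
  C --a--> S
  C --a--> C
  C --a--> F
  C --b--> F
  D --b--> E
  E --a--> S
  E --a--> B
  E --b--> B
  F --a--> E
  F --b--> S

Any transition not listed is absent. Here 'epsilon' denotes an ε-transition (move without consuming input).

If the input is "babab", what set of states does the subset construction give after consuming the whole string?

Start in {S}.
Read 'b': {S} → {A, C, F}.
Read 'a': {A, C, F} → {S, C, D, E, F}.
Read 'b': {S, C, D, E, F} → {S, A, B, C, E, F}.
Read 'a': {S, A, B, C, E, F} → {S, A, B, C, D, E, F}.
Read 'b': {S, A, B, C, D, E, F} → {S, A, B, C, D, E, F}.

{S, A, B, C, D, E, F}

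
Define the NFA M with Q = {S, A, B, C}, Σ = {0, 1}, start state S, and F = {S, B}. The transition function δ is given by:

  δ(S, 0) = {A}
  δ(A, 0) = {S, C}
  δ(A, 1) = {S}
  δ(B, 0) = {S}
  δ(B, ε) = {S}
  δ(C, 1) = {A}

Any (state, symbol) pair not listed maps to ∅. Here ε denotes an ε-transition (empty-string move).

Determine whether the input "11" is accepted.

No

Start in {S}.
Read '1': S→∅; now ∅.
The set is empty and remains empty for the remaining 1 symbol.
The final set ∅ contains no accepting state.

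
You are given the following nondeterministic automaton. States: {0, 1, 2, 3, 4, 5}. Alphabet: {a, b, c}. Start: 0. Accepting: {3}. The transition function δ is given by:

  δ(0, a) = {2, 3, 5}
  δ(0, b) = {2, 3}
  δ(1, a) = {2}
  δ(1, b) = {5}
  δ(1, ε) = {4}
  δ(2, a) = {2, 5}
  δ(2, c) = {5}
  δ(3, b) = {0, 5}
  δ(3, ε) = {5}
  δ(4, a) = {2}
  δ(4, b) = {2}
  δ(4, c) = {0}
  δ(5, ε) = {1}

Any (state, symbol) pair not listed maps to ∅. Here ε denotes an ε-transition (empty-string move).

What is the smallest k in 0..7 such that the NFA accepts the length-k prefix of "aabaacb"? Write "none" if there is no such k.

Start in {0}.
Read 'a': {0} → {1, 2, 3, 4, 5}.
None of the earlier sets intersect F, but {1, 2, 3, 4, 5} does.

1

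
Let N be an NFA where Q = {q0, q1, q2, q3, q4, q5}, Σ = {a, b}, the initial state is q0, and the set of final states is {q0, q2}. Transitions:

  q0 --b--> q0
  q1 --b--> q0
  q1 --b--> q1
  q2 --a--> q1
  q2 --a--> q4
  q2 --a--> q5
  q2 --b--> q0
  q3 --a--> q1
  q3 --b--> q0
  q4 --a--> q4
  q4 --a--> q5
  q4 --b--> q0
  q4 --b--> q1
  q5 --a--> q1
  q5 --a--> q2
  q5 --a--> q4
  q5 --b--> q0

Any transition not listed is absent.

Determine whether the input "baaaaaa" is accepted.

No

Start in {q0}.
Read 'b': {q0} → {q0}.
Read 'a': {q0} → ∅.
The set is empty and remains empty for the remaining 5 symbols.
The final set ∅ contains no accepting state.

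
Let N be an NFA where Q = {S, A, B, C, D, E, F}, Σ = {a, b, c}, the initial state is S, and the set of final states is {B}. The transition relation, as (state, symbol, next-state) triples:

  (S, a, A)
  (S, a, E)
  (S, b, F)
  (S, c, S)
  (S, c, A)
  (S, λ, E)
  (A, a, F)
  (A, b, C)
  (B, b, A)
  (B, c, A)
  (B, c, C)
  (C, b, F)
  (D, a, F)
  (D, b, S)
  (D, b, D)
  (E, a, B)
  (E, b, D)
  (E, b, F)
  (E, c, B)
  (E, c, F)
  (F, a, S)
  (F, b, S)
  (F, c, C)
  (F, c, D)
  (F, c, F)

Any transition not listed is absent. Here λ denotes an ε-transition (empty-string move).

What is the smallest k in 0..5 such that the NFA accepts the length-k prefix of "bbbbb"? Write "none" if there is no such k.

Start: ε-closure({S}) = {S, E}.
Read 'b': S→{F}, E→{D, F}; now {D, F}.
Read 'b': D→{S, D}, F→{S}; union {S, D}; ε-closure = {S, D, E}.
Read 'b': S→{F}, D→{S, D}, E→{D, F}; union {S, D, F}; ε-closure = {S, D, E, F}.
Read 'b': S→{F}, D→{S, D}, E→{D, F}, F→{S}; union {S, D, F}; ε-closure = {S, D, E, F}.
Read 'b': S→{F}, D→{S, D}, E→{D, F}, F→{S}; union {S, D, F}; ε-closure = {S, D, E, F}.
No reachable set along the way intersects F.

none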